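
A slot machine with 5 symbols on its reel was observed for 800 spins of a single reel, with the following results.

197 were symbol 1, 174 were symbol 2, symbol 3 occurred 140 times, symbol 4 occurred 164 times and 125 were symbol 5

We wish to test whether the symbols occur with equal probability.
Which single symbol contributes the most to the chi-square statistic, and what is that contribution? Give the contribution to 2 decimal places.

symbol 1, 8.56

Expected count for each of the 5 categories: 800/5 = 160.
cat           O        E   (O−E)²/E
symbol 1    197      160      8.556
symbol 2    174      160      1.225
symbol 3    140      160      2.500
symbol 4    164      160      0.100
symbol 5    125      160      7.656
The largest term is for symbol 1: 8.56.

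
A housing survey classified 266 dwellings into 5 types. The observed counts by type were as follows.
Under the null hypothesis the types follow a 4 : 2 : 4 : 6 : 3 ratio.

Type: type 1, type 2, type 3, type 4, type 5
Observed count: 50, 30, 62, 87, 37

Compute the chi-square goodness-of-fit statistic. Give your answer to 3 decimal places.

Ratio total = 19. Expected counts: 266×4/19 = 56, 266×2/19 = 28, 266×4/19 = 56, 266×6/19 = 84, 266×3/19 = 42.
type 1: (50 − 56)²/56 = 36/56 = 0.6429
type 2: (30 − 28)²/28 = 4/28 = 0.1429
type 3: (62 − 56)²/56 = 36/56 = 0.6429
type 4: (87 − 84)²/84 = 9/84 = 0.1071
type 5: (37 − 42)²/42 = 25/42 = 0.5952
Sum = 2.131

2.131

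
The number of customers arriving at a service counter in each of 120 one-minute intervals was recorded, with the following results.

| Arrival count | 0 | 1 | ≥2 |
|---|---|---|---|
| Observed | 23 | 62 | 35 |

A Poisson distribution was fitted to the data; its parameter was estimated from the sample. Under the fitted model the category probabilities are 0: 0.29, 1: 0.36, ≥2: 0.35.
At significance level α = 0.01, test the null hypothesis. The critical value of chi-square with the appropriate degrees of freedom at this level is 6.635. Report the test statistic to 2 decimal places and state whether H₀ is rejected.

13.35; reject

Expected counts E_i = n·p_i: 120×0.29 = 34.8, 120×0.36 = 43.2, 120×0.35 = 42.
χ² = (23−34.8)²/34.8 + (62−43.2)²/43.2 + (35−42)²/42
   = 4.001 + 8.181 + 1.167
Sum = 13.35
df = 1. Since 13.35 > 6.635, we reject H₀.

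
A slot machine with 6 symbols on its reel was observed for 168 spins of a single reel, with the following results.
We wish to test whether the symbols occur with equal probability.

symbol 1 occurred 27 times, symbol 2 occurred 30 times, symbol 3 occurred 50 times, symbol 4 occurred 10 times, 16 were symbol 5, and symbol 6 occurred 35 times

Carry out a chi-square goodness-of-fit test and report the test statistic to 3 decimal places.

35.929

Expected count for each of the 6 categories: 168/6 = 28.
cat           O        E   (O−E)²/E
symbol 1     27       28     0.0357
symbol 2     30       28     0.1429
symbol 3     50       28    17.2857
symbol 4     10       28    11.5714
symbol 5     16       28     5.1429
symbol 6     35       28     1.7500
Sum = 35.929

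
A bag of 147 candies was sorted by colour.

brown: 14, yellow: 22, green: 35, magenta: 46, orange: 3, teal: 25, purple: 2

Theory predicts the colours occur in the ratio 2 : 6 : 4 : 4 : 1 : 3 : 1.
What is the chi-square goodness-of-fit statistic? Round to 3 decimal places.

Ratio total = 21. Expected counts: 147×2/21 = 14, 147×6/21 = 42, 147×4/21 = 28, 147×4/21 = 28, 147×1/21 = 7, 147×3/21 = 21, 147×1/21 = 7.
cat          O        E   (O−E)²/E
brown       14       14     0.0000
yellow      22       42     9.5238
green       35       28     1.7500
magenta     46       28    11.5714
orange       3        7     2.2857
teal        25       21     0.7619
purple       2        7     3.5714
Sum = 29.464

29.464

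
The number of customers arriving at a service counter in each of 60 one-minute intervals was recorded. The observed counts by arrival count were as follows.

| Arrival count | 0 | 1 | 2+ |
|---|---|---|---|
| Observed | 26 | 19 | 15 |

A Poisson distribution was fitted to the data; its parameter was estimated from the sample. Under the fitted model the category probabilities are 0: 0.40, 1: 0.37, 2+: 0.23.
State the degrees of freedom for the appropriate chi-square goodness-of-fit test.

1

There are k = 3 categories and 1 parameter estimated from the data, so df = 3 − 1 − 1 = 1.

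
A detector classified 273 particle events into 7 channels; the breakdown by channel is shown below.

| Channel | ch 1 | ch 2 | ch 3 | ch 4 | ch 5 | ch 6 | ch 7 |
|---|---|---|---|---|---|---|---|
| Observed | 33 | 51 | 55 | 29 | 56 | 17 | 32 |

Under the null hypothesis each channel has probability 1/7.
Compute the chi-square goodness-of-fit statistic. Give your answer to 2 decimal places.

Expected count for each of the 7 categories: 273/7 = 39.
ch 1: (33 − 39)²/39 = 36/39 = 0.923
ch 2: (51 − 39)²/39 = 144/39 = 3.692
ch 3: (55 − 39)²/39 = 256/39 = 6.564
ch 4: (29 − 39)²/39 = 100/39 = 2.564
ch 5: (56 − 39)²/39 = 289/39 = 7.410
ch 6: (17 − 39)²/39 = 484/39 = 12.410
ch 7: (32 − 39)²/39 = 49/39 = 1.256
Sum = 34.82

34.82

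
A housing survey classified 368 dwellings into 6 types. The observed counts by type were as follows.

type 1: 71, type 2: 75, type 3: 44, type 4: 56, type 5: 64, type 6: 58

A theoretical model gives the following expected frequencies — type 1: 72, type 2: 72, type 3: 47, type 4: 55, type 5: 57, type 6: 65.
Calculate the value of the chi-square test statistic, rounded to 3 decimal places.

1.962

χ² = (71−72)²/72 + (75−72)²/72 + (44−47)²/47 + (56−55)²/55 + (64−57)²/57 + (58−65)²/65
   = 0.0139 + 0.1250 + 0.1915 + 0.0182 + 0.8596 + 0.7538
Sum = 1.962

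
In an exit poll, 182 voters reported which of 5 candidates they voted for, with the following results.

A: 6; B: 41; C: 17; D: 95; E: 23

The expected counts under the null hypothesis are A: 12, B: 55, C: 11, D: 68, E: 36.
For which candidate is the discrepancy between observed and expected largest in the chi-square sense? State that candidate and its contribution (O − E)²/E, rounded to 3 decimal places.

D, 10.721

χ² = (6−12)²/12 + (41−55)²/55 + (17−11)²/11 + (95−68)²/68 + (23−36)²/36
   = 3.0000 + 3.5636 + 3.2727 + 10.7206 + 4.6944
The largest term is for D: 10.721.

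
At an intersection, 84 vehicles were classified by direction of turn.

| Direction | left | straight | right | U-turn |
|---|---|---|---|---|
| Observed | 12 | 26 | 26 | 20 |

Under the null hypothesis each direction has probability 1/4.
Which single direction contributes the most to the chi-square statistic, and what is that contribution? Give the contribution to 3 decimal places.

Under H₀ each category has probability 1/4, so each expected count is 84/4 = 21.
left: (12 − 21)²/21 = 81/21 = 3.8571
straight: (26 − 21)²/21 = 25/21 = 1.1905
right: (26 − 21)²/21 = 25/21 = 1.1905
U-turn: (20 − 21)²/21 = 1/21 = 0.0476
The largest term is for left: 3.857.

left, 3.857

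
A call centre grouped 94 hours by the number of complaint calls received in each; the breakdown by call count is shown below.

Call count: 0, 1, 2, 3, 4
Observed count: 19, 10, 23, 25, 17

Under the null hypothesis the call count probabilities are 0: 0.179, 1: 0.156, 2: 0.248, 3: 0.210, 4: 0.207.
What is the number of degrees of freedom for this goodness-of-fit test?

4

There are k = 5 categories and no parameters were estimated from the data, so df = 5 − 1 = 4.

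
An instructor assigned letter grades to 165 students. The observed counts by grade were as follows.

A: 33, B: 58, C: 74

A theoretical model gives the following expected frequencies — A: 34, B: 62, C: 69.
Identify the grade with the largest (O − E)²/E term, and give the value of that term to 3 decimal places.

χ² = (33−34)²/34 + (58−62)²/62 + (74−69)²/69
   = 0.0294 + 0.2581 + 0.3623
The largest term is for C: 0.362.

C, 0.362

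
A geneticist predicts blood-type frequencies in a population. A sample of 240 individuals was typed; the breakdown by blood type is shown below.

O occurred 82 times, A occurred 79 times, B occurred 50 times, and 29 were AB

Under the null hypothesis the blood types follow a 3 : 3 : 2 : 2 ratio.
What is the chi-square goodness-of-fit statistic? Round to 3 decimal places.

9.674

Ratio total = 10. Expected counts: 240×3/10 = 72, 240×3/10 = 72, 240×2/10 = 48, 240×2/10 = 48.
χ² = (82−72)²/72 + (79−72)²/72 + (50−48)²/48 + (29−48)²/48
   = 1.3889 + 0.6806 + 0.0833 + 7.5208
Sum = 9.674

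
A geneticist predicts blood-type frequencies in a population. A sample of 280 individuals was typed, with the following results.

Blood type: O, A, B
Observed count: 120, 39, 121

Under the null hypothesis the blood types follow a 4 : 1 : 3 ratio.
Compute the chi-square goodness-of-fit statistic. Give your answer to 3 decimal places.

5.752

Ratio total = 8. Expected counts: 280×4/8 = 140, 280×1/8 = 35, 280×3/8 = 105.
O: (120 − 140)²/140 = 400/140 = 2.8571
A: (39 − 35)²/35 = 16/35 = 0.4571
B: (121 − 105)²/105 = 256/105 = 2.4381
Sum = 5.752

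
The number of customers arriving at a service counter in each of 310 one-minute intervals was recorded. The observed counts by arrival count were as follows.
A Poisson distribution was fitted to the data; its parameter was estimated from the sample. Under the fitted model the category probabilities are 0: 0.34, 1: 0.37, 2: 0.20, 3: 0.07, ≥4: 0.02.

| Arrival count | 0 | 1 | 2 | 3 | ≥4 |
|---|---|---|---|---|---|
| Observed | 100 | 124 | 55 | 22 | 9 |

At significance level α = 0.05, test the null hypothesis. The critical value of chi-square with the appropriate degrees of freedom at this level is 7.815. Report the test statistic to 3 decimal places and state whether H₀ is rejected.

3.090; do not reject

Expected counts E_i = n·p_i: 310×0.34 = 105.4, 310×0.37 = 114.7, 310×0.20 = 62, 310×0.07 = 21.7, 310×0.02 = 6.2.
χ² = (100−105.4)²/105.4 + (124−114.7)²/114.7 + (55−62)²/62 + (22−21.7)²/21.7 + (9−6.2)²/6.2
   = 0.2767 + 0.7541 + 0.7903 + 0.0041 + 1.2645
Sum = 3.090
df = 3. Since 3.090 < 7.815, we do not reject H₀.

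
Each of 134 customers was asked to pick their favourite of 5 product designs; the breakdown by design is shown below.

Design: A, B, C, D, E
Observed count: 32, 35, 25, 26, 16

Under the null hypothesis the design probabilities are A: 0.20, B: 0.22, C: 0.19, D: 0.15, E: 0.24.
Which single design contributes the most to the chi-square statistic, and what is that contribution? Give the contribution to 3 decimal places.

E, 8.120

Expected counts E_i = n·p_i: 134×0.20 = 26.8, 134×0.22 = 29.48, 134×0.19 = 25.46, 134×0.15 = 20.1, 134×0.24 = 32.16.
χ² = (32−26.8)²/26.8 + (35−29.48)²/29.48 + (25−25.46)²/25.46 + (26−20.1)²/20.1 + (16−32.16)²/32.16
   = 1.0090 + 1.0336 + 0.0083 + 1.7318 + 8.1202
The largest term is for E: 8.120.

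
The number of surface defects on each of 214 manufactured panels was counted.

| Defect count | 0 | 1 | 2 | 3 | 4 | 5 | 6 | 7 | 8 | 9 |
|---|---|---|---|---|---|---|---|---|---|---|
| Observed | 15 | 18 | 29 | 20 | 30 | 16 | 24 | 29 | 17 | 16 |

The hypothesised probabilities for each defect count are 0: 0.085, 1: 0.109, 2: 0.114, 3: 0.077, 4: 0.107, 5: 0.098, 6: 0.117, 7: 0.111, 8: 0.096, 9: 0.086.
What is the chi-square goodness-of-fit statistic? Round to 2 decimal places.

8.91

Expected counts E_i = n·p_i: 214×0.085 = 18.19, 214×0.109 = 23.326, 214×0.114 = 24.396, 214×0.077 = 16.478, 214×0.107 = 22.898, 214×0.098 = 20.972, 214×0.117 = 25.038, 214×0.111 = 23.754, 214×0.096 = 20.544, 214×0.086 = 18.404.
χ² = (15−18.19)²/18.19 + (18−23.326)²/23.326 + (29−24.396)²/24.396 + (20−16.478)²/16.478 + (30−22.898)²/22.898 + (16−20.972)²/20.972 + (24−25.038)²/25.038 + (29−23.754)²/23.754 + (17−20.544)²/20.544 + (16−18.404)²/18.404
   = 0.559 + 1.216 + 0.869 + 0.753 + 2.203 + 1.179 + 0.043 + 1.159 + 0.611 + 0.314
Sum = 8.91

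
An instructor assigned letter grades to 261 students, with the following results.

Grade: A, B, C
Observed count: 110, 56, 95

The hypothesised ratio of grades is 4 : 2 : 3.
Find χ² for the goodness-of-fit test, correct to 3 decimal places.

1.115

Ratio total = 9. Expected counts: 261×4/9 = 116, 261×2/9 = 58, 261×3/9 = 87.
cat         O        E   (O−E)²/E
A         110      116     0.3103
B          56       58     0.0690
C          95       87     0.7356
Sum = 1.115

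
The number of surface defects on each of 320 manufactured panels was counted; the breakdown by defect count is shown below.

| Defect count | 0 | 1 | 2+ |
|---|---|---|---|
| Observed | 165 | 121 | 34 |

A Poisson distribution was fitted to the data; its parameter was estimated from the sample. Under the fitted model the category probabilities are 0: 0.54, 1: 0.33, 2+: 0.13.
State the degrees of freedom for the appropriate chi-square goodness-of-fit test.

There are k = 3 categories and 1 parameter estimated from the data, so df = 3 − 1 − 1 = 1.

1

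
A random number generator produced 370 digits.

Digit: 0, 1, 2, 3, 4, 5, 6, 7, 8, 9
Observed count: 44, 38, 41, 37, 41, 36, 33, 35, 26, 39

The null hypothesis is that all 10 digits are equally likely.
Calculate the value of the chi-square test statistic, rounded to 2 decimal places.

Under H₀ each category has probability 1/10, so each expected count is 370/10 = 37.
0: (44 − 37)²/37 = 49/37 = 1.324
1: (38 − 37)²/37 = 1/37 = 0.027
2: (41 − 37)²/37 = 16/37 = 0.432
3: (37 − 37)²/37 = 0/37 = 0.000
4: (41 − 37)²/37 = 16/37 = 0.432
5: (36 − 37)²/37 = 1/37 = 0.027
6: (33 − 37)²/37 = 16/37 = 0.432
7: (35 − 37)²/37 = 4/37 = 0.108
8: (26 − 37)²/37 = 121/37 = 3.270
9: (39 − 37)²/37 = 4/37 = 0.108
Sum = 6.16

6.16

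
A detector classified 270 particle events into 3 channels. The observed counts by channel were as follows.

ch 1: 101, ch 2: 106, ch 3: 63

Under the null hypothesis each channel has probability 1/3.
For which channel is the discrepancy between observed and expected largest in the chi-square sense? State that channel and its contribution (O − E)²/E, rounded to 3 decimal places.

ch 3, 8.100

Expected count for each of the 3 categories: 270/3 = 90.
cat         O        E   (O−E)²/E
ch 1      101       90     1.3444
ch 2      106       90     2.8444
ch 3       63       90     8.1000
The largest term is for ch 3: 8.100.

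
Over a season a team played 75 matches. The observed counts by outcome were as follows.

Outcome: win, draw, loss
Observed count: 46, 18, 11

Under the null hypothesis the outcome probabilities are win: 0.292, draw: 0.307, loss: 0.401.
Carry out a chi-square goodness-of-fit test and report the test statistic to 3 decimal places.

Expected counts E_i = n·p_i: 75×0.292 = 21.9, 75×0.307 = 23.025, 75×0.401 = 30.075.
χ² = (46−21.9)²/21.9 + (18−23.025)²/23.025 + (11−30.075)²/30.075
   = 26.5210 + 1.0967 + 12.0983
Sum = 39.716

39.716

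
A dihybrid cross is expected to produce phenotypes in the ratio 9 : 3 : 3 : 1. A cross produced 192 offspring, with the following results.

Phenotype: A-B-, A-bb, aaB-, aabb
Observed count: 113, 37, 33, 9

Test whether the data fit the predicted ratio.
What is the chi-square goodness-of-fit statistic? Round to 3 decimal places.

Ratio total = 16. Expected counts: 192×9/16 = 108, 192×3/16 = 36, 192×3/16 = 36, 192×1/16 = 12.
cat         O        E   (O−E)²/E
A-B-      113      108     0.2315
A-bb       37       36     0.0278
aaB-       33       36     0.2500
aabb        9       12     0.7500
Sum = 1.259

1.259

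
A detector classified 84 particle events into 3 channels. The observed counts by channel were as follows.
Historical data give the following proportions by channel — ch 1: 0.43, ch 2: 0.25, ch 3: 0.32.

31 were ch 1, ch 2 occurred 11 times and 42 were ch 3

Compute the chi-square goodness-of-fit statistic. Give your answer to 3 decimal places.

13.993

Expected counts E_i = n·p_i: 84×0.43 = 36.12, 84×0.25 = 21, 84×0.32 = 26.88.
χ² = (31−36.12)²/36.12 + (11−21)²/21 + (42−26.88)²/26.88
   = 0.7258 + 4.7619 + 8.5050
Sum = 13.993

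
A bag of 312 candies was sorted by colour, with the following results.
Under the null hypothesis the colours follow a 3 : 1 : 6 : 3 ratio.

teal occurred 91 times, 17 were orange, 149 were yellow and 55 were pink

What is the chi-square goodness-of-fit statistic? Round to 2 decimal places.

Ratio total = 13. Expected counts: 312×3/13 = 72, 312×1/13 = 24, 312×6/13 = 144, 312×3/13 = 72.
χ² = (91−72)²/72 + (17−24)²/24 + (149−144)²/144 + (55−72)²/72
   = 5.014 + 2.042 + 0.174 + 4.014
Sum = 11.24

11.24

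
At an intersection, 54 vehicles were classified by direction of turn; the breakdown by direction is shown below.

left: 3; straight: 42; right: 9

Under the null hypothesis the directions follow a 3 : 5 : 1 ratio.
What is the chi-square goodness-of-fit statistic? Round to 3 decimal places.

18.800

Ratio total = 9. Expected counts: 54×3/9 = 18, 54×5/9 = 30, 54×1/9 = 6.
cat           O        E   (O−E)²/E
left          3       18    12.5000
straight     42       30     4.8000
right         9        6     1.5000
Sum = 18.800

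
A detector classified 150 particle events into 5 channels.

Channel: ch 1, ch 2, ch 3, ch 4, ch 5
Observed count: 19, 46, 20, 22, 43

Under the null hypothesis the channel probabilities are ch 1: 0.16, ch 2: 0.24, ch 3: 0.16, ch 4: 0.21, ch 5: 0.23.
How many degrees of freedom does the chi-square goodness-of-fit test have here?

4

There are k = 5 categories and no parameters were estimated from the data, so df = 5 − 1 = 4.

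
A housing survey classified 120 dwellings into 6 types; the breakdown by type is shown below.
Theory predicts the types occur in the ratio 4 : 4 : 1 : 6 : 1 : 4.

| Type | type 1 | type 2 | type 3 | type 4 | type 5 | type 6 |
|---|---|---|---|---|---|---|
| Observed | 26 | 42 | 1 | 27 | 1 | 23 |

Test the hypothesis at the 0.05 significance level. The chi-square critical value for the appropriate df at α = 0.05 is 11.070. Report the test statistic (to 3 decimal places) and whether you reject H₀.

24.292; reject

Ratio total = 20. Expected counts: 120×4/20 = 24, 120×4/20 = 24, 120×1/20 = 6, 120×6/20 = 36, 120×1/20 = 6, 120×4/20 = 24.
cat         O        E   (O−E)²/E
type 1     26       24     0.1667
type 2     42       24    13.5000
type 3      1        6     4.1667
type 4     27       36     2.2500
type 5      1        6     4.1667
type 6     23       24     0.0417
Sum = 24.292
df = 5. Since 24.292 > 11.070, we reject H₀.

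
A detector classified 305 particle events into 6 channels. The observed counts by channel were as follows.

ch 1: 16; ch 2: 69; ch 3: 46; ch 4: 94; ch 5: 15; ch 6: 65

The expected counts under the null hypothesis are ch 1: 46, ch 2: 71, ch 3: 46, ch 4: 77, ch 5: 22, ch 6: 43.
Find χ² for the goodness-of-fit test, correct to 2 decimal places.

ch 1: (16 − 46)²/46 = 900/46 = 19.565
ch 2: (69 − 71)²/71 = 4/71 = 0.056
ch 3: (46 − 46)²/46 = 0/46 = 0.000
ch 4: (94 − 77)²/77 = 289/77 = 3.753
ch 5: (15 − 22)²/22 = 49/22 = 2.227
ch 6: (65 − 43)²/43 = 484/43 = 11.256
Sum = 36.86

36.86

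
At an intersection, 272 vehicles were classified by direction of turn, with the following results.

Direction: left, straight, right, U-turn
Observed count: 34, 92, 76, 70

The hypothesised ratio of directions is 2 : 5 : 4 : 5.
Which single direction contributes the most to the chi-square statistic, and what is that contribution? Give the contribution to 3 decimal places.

U-turn, 2.647

Ratio total = 16. Expected counts: 272×2/16 = 34, 272×5/16 = 85, 272×4/16 = 68, 272×5/16 = 85.
cat           O        E   (O−E)²/E
left         34       34     0.0000
straight     92       85     0.5765
right        76       68     0.9412
U-turn       70       85     2.6471
The largest term is for U-turn: 2.647.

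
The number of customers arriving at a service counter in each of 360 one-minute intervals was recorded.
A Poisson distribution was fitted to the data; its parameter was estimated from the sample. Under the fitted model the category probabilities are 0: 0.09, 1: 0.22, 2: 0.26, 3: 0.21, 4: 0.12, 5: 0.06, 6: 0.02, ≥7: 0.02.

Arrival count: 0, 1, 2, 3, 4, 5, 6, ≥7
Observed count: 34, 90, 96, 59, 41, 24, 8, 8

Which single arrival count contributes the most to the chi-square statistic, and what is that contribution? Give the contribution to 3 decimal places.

3, 3.645

Expected counts E_i = n·p_i: 360×0.09 = 32.4, 360×0.22 = 79.2, 360×0.26 = 93.6, 360×0.21 = 75.6, 360×0.12 = 43.2, 360×0.06 = 21.6, 360×0.02 = 7.2, 360×0.02 = 7.2.
cat         O        E   (O−E)²/E
0          34     32.4     0.0790
1          90     79.2     1.4727
2          96     93.6     0.0615
3          59     75.6     3.6450
4          41     43.2     0.1120
5          24     21.6     0.2667
6           8      7.2     0.0889
≥7          8      7.2     0.0889
The largest term is for 3: 3.645.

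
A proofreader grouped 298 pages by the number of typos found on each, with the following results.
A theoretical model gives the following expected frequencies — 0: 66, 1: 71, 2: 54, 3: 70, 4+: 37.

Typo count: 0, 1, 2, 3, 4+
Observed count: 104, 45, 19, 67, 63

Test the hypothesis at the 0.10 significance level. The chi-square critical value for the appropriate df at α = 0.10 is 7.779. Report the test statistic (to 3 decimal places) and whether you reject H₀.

72.484; reject

0: (104 − 66)²/66 = 1444/66 = 21.8788
1: (45 − 71)²/71 = 676/71 = 9.5211
2: (19 − 54)²/54 = 1225/54 = 22.6852
3: (67 − 70)²/70 = 9/70 = 0.1286
4+: (63 − 37)²/37 = 676/37 = 18.2703
Sum = 72.484
df = 4. Since 72.484 > 7.779, we reject H₀.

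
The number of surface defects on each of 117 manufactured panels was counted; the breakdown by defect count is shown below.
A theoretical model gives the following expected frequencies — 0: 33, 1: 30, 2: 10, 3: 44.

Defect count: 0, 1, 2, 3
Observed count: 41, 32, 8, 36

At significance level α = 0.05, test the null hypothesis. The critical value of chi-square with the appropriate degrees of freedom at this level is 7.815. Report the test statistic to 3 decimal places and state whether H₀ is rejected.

3.927; do not reject

0: (41 − 33)²/33 = 64/33 = 1.9394
1: (32 − 30)²/30 = 4/30 = 0.1333
2: (8 − 10)²/10 = 4/10 = 0.4000
3: (36 − 44)²/44 = 64/44 = 1.4545
Sum = 3.927
df = 3. Since 3.927 < 7.815, we do not reject H₀.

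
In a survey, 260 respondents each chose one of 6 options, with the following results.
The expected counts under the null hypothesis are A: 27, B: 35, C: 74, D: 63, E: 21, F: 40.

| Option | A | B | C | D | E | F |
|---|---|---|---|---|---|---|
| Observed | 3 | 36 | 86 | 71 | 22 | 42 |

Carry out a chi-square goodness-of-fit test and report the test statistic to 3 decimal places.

χ² = (3−27)²/27 + (36−35)²/35 + (86−74)²/74 + (71−63)²/63 + (22−21)²/21 + (42−40)²/40
   = 21.3333 + 0.0286 + 1.9459 + 1.0159 + 0.0476 + 0.1000
Sum = 24.471

24.471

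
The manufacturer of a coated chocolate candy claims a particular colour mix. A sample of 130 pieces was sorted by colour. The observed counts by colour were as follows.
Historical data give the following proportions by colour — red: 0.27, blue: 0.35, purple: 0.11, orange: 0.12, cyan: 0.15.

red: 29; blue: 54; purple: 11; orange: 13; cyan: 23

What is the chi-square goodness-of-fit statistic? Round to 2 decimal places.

Expected counts E_i = n·p_i: 130×0.27 = 35.1, 130×0.35 = 45.5, 130×0.11 = 14.3, 130×0.12 = 15.6, 130×0.15 = 19.5.
cat         O        E   (O−E)²/E
red        29     35.1      1.060
blue       54     45.5      1.588
purple     11     14.3      0.762
orange     13     15.6      0.433
cyan       23     19.5      0.628
Sum = 4.47

4.47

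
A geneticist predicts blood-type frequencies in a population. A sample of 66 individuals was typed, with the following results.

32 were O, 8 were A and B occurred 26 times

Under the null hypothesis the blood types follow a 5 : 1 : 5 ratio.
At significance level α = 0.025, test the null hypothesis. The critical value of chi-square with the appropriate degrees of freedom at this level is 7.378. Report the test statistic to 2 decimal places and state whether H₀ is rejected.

Ratio total = 11. Expected counts: 66×5/11 = 30, 66×1/11 = 6, 66×5/11 = 30.
cat         O        E   (O−E)²/E
O          32       30      0.133
A           8        6      0.667
B          26       30      0.533
Sum = 1.33
df = 2. Since 1.33 < 7.378, we do not reject H₀.

1.33; do not reject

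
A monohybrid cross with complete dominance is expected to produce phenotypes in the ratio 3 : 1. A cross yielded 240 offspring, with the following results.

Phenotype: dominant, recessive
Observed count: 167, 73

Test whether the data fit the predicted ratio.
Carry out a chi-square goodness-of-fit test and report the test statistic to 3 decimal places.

3.756

Ratio total = 4. Expected counts: 240×3/4 = 180, 240×1/4 = 60.
χ² = (167−180)²/180 + (73−60)²/60
   = 0.9389 + 2.8167
Sum = 3.756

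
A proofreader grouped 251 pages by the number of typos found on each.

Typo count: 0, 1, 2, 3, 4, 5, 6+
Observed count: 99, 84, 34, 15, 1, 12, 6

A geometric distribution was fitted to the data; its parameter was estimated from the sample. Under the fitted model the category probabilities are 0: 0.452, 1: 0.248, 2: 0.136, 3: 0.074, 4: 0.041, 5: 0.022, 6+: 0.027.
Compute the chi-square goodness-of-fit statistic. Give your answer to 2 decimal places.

Expected counts E_i = n·p_i: 251×0.452 = 113.452, 251×0.248 = 62.248, 251×0.136 = 34.136, 251×0.074 = 18.574, 251×0.041 = 10.291, 251×0.022 = 5.522, 251×0.027 = 6.777.
0: (99 − 113.452)²/113.452 = 208.860304/113.452 = 1.841
1: (84 − 62.248)²/62.248 = 473.149504/62.248 = 7.601
2: (34 − 34.136)²/34.136 = 0.018496/34.136 = 0.001
3: (15 − 18.574)²/18.574 = 12.773476/18.574 = 0.688
4: (1 − 10.291)²/10.291 = 86.322681/10.291 = 8.388
5: (12 − 5.522)²/5.522 = 41.964484/5.522 = 7.600
6+: (6 − 6.777)²/6.777 = 0.603729/6.777 = 0.089
Sum = 26.21

26.21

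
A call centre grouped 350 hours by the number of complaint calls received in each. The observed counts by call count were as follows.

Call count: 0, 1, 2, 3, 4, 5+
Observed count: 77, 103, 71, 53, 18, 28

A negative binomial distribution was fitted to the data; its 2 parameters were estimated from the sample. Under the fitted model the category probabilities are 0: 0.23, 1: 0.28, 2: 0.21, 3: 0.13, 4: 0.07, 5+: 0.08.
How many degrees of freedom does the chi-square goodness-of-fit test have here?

3

There are k = 6 categories and 2 parameters estimated from the data, so df = 6 − 1 − 2 = 3.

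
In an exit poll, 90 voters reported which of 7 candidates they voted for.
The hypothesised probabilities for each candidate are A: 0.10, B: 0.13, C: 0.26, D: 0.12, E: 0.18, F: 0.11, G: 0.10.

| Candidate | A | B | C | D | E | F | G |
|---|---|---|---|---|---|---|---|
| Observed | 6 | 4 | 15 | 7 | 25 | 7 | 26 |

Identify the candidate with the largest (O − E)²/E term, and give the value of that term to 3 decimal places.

G, 32.111

Expected counts E_i = n·p_i: 90×0.10 = 9, 90×0.13 = 11.7, 90×0.26 = 23.4, 90×0.12 = 10.8, 90×0.18 = 16.2, 90×0.11 = 9.9, 90×0.10 = 9.
A: (6 − 9)²/9 = 9/9 = 1.0000
B: (4 − 11.7)²/11.7 = 59.29/11.7 = 5.0675
C: (15 − 23.4)²/23.4 = 70.56/23.4 = 3.0154
D: (7 − 10.8)²/10.8 = 14.44/10.8 = 1.3370
E: (25 − 16.2)²/16.2 = 77.44/16.2 = 4.7802
F: (7 − 9.9)²/9.9 = 8.41/9.9 = 0.8495
G: (26 − 9)²/9 = 289/9 = 32.1111
The largest term is for G: 32.111.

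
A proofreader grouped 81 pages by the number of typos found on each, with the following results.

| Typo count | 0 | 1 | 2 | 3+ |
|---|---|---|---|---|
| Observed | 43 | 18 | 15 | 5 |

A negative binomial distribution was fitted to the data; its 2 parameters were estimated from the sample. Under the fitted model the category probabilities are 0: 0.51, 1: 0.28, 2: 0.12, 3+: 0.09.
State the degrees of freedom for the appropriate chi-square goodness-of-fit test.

There are k = 4 categories and 2 parameters estimated from the data, so df = 4 − 1 − 2 = 1.

1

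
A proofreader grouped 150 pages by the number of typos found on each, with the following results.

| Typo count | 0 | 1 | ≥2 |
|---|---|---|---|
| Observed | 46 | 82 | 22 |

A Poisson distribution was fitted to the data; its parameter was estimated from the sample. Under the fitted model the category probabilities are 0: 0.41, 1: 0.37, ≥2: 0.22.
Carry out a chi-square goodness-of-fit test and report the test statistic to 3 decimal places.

Expected counts E_i = n·p_i: 150×0.41 = 61.5, 150×0.37 = 55.5, 150×0.22 = 33.
χ² = (46−61.5)²/61.5 + (82−55.5)²/55.5 + (22−33)²/33
   = 3.9065 + 12.6532 + 3.6667
Sum = 20.226

20.226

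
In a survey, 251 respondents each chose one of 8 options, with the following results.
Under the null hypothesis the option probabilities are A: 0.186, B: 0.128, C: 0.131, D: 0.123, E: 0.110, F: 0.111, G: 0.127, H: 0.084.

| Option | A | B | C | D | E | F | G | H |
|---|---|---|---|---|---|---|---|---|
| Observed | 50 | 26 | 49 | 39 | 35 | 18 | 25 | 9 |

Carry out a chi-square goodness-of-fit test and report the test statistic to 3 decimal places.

Expected counts E_i = n·p_i: 251×0.186 = 46.686, 251×0.128 = 32.128, 251×0.131 = 32.881, 251×0.123 = 30.873, 251×0.110 = 27.61, 251×0.111 = 27.861, 251×0.127 = 31.877, 251×0.084 = 21.084.
cat         O        E   (O−E)²/E
A          50   46.686     0.2352
B          26   32.128     1.1688
C          49   32.881     7.9019
D          39   30.873     2.1393
E          35    27.61     1.9780
F          18   27.861     3.4902
G          25   31.877     1.4836
H           9   21.084     6.9258
Sum = 25.323

25.323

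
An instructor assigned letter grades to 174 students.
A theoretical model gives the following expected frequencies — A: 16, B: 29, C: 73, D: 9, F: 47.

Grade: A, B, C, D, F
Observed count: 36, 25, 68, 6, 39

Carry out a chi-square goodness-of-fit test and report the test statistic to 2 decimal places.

cat         O        E   (O−E)²/E
A          36       16     25.000
B          25       29      0.552
C          68       73      0.342
D           6        9      1.000
F          39       47      1.362
Sum = 28.26

28.26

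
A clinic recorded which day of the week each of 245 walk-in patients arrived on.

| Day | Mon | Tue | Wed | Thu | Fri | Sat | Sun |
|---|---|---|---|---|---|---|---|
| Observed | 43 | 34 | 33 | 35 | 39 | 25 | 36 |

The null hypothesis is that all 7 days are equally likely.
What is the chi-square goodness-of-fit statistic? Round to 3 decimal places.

5.314

Expected count for each of the 7 categories: 245/7 = 35.
cat         O        E   (O−E)²/E
Mon        43       35     1.8286
Tue        34       35     0.0286
Wed        33       35     0.1143
Thu        35       35     0.0000
Fri        39       35     0.4571
Sat        25       35     2.8571
Sun        36       35     0.0286
Sum = 5.314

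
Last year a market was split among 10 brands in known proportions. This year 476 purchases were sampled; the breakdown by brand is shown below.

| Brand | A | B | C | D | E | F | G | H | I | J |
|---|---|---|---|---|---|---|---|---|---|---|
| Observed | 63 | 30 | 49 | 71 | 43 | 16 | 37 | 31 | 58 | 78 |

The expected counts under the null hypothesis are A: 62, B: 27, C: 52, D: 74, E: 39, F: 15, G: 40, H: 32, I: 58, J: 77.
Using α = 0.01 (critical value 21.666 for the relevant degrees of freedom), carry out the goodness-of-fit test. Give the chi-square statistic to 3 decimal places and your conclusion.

1.390; do not reject

A: (63 − 62)²/62 = 1/62 = 0.0161
B: (30 − 27)²/27 = 9/27 = 0.3333
C: (49 − 52)²/52 = 9/52 = 0.1731
D: (71 − 74)²/74 = 9/74 = 0.1216
E: (43 − 39)²/39 = 16/39 = 0.4103
F: (16 − 15)²/15 = 1/15 = 0.0667
G: (37 − 40)²/40 = 9/40 = 0.2250
H: (31 − 32)²/32 = 1/32 = 0.0313
I: (58 − 58)²/58 = 0/58 = 0.0000
J: (78 − 77)²/77 = 1/77 = 0.0130
Sum = 1.390
df = 9. Since 1.390 < 21.666, we do not reject H₀.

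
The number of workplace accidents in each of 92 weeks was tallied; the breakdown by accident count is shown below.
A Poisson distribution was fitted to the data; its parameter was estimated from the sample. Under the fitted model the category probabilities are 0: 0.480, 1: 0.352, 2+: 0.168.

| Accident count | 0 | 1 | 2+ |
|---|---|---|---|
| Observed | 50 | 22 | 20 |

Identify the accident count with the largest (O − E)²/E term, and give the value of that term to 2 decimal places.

1, 3.33

Expected counts E_i = n·p_i: 92×0.480 = 44.16, 92×0.352 = 32.384, 92×0.168 = 15.456.
cat         O        E   (O−E)²/E
0          50    44.16      0.772
1          22   32.384      3.330
2+         20   15.456      1.336
The largest term is for 1: 3.33.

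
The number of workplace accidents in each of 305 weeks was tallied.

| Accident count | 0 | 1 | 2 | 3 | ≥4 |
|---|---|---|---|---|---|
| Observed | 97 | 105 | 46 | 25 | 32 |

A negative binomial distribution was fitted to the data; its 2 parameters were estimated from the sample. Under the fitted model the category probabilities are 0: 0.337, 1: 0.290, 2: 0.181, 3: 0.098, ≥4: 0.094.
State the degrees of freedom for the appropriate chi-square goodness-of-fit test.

There are k = 5 categories and 2 parameters estimated from the data, so df = 5 − 1 − 2 = 2.

2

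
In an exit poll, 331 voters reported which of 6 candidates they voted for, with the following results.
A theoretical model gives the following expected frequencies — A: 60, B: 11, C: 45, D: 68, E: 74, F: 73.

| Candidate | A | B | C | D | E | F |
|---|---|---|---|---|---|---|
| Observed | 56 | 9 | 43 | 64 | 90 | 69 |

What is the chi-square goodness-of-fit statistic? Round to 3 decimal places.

χ² = (56−60)²/60 + (9−11)²/11 + (43−45)²/45 + (64−68)²/68 + (90−74)²/74 + (69−73)²/73
   = 0.2667 + 0.3636 + 0.0889 + 0.2353 + 3.4595 + 0.2192
Sum = 4.633

4.633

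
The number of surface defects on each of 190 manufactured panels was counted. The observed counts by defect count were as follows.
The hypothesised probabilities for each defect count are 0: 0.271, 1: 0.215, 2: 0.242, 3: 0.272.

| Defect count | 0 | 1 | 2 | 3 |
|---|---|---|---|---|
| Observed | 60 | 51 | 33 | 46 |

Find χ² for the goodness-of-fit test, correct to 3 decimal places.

8.217

Expected counts E_i = n·p_i: 190×0.271 = 51.49, 190×0.215 = 40.85, 190×0.242 = 45.98, 190×0.272 = 51.68.
0: (60 − 51.49)²/51.49 = 72.4201/51.49 = 1.4065
1: (51 − 40.85)²/40.85 = 103.0225/40.85 = 2.5220
2: (33 − 45.98)²/45.98 = 168.4804/45.98 = 3.6642
3: (46 − 51.68)²/51.68 = 32.2624/51.68 = 0.6243
Sum = 8.217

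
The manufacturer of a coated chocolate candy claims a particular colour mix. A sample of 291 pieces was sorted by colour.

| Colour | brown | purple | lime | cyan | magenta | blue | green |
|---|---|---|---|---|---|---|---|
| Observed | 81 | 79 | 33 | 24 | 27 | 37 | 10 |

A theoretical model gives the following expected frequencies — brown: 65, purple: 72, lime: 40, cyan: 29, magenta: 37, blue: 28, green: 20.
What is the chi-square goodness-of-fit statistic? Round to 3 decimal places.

brown: (81 − 65)²/65 = 256/65 = 3.9385
purple: (79 − 72)²/72 = 49/72 = 0.6806
lime: (33 − 40)²/40 = 49/40 = 1.2250
cyan: (24 − 29)²/29 = 25/29 = 0.8621
magenta: (27 − 37)²/37 = 100/37 = 2.7027
blue: (37 − 28)²/28 = 81/28 = 2.8929
green: (10 − 20)²/20 = 100/20 = 5.0000
Sum = 17.302

17.302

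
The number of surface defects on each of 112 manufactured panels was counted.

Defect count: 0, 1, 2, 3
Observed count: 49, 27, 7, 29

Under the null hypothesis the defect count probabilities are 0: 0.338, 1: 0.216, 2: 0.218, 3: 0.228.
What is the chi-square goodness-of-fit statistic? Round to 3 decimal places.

Expected counts E_i = n·p_i: 112×0.338 = 37.856, 112×0.216 = 24.192, 112×0.218 = 24.416, 112×0.228 = 25.536.
0: (49 − 37.856)²/37.856 = 124.188736/37.856 = 3.2806
1: (27 − 24.192)²/24.192 = 7.884864/24.192 = 0.3259
2: (7 − 24.416)²/24.416 = 303.317056/24.416 = 12.4229
3: (29 − 25.536)²/25.536 = 11.999296/25.536 = 0.4699
Sum = 16.499

16.499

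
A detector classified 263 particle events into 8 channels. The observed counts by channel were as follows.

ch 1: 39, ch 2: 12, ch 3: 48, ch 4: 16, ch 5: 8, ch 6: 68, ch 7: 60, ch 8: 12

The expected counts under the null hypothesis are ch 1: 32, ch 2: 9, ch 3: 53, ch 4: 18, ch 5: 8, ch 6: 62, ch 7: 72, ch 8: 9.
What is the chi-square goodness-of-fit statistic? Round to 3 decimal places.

6.806

cat         O        E   (O−E)²/E
ch 1       39       32     1.5313
ch 2       12        9     1.0000
ch 3       48       53     0.4717
ch 4       16       18     0.2222
ch 5        8        8     0.0000
ch 6       68       62     0.5806
ch 7       60       72     2.0000
ch 8       12        9     1.0000
Sum = 6.806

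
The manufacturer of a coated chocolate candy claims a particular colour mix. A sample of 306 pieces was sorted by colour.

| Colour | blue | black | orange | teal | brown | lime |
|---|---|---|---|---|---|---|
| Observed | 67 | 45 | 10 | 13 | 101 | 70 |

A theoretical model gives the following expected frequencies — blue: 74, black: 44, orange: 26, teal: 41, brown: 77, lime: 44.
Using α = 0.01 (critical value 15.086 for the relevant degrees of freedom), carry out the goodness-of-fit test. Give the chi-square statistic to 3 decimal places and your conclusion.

52.497; reject

cat         O        E   (O−E)²/E
blue       67       74     0.6622
black      45       44     0.0227
orange     10       26     9.8462
teal       13       41    19.1220
brown     101       77     7.4805
lime       70       44    15.3636
Sum = 52.497
df = 5. Since 52.497 > 15.086, we reject H₀.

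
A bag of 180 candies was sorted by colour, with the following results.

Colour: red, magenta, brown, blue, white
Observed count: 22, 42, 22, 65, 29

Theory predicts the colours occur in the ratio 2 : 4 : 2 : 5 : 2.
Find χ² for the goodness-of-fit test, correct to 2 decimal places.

2.54

Ratio total = 15. Expected counts: 180×2/15 = 24, 180×4/15 = 48, 180×2/15 = 24, 180×5/15 = 60, 180×2/15 = 24.
red: (22 − 24)²/24 = 4/24 = 0.167
magenta: (42 − 48)²/48 = 36/48 = 0.750
brown: (22 − 24)²/24 = 4/24 = 0.167
blue: (65 − 60)²/60 = 25/60 = 0.417
white: (29 − 24)²/24 = 25/24 = 1.042
Sum = 2.54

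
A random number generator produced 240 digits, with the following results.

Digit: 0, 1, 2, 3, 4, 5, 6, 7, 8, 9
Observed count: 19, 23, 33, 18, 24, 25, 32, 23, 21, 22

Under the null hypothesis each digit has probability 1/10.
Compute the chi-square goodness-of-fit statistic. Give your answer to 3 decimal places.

9.250

Under H₀ each category has probability 1/10, so each expected count is 240/10 = 24.
cat         O        E   (O−E)²/E
0          19       24     1.0417
1          23       24     0.0417
2          33       24     3.3750
3          18       24     1.5000
4          24       24     0.0000
5          25       24     0.0417
6          32       24     2.6667
7          23       24     0.0417
8          21       24     0.3750
9          22       24     0.1667
Sum = 9.250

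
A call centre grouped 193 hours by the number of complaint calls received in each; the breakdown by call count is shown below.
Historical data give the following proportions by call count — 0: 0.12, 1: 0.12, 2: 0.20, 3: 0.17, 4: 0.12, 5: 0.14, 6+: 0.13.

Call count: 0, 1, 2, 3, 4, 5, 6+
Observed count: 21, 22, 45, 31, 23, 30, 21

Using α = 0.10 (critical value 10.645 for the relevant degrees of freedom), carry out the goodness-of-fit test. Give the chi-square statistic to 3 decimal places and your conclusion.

2.417; do not reject

Expected counts E_i = n·p_i: 193×0.12 = 23.16, 193×0.12 = 23.16, 193×0.20 = 38.6, 193×0.17 = 32.81, 193×0.12 = 23.16, 193×0.14 = 27.02, 193×0.13 = 25.09.
cat         O        E   (O−E)²/E
0          21    23.16     0.2015
1          22    23.16     0.0581
2          45     38.6     1.0611
3          31    32.81     0.0999
4          23    23.16     0.0011
5          30    27.02     0.3287
6+         21    25.09     0.6667
Sum = 2.417
df = 6. Since 2.417 < 10.645, we do not reject H₀.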